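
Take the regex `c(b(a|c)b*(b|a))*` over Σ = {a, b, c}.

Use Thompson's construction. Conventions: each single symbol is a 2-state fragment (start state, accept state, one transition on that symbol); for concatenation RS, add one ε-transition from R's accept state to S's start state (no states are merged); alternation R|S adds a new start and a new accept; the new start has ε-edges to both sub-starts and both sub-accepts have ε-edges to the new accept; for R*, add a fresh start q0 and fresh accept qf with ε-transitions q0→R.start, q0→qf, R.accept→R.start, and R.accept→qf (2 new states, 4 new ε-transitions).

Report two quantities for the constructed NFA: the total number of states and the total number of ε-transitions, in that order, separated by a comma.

By structural recursion:
Each of the 7 symbol leaves contributes 2 states and 0 ε-transitions.
  a|c → 6 states, 4 ε-transitions
  b* → 4 states, 4 ε-transitions
  b|a → 6 states, 4 ε-transitions
  b(a|c)b*(b|a) → 18 states, 15 ε-transitions
  (b(a|c)b*(b|a))* → 20 states, 19 ε-transitions
  c(b(a|c)b*(b|a))* → 22 states, 20 ε-transitions

22, 20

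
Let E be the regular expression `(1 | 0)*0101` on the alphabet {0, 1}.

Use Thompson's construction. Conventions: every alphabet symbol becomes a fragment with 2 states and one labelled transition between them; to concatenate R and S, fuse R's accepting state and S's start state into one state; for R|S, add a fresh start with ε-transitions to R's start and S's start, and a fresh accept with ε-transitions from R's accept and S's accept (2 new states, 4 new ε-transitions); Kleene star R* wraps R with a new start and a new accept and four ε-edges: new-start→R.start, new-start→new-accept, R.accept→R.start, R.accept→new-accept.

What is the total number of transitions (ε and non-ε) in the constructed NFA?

14

Recursing over subexpressions:
Each of the 6 symbol leaves contributes 1 transition (1 symbol, 0 ε).
  1 | 0 : 6 transitions (2 symbol, 4 ε)
  (1 | 0)* : 10 transitions (2 symbol, 8 ε)
  (1 | 0)*0101 : 14 transitions (6 symbol, 8 ε)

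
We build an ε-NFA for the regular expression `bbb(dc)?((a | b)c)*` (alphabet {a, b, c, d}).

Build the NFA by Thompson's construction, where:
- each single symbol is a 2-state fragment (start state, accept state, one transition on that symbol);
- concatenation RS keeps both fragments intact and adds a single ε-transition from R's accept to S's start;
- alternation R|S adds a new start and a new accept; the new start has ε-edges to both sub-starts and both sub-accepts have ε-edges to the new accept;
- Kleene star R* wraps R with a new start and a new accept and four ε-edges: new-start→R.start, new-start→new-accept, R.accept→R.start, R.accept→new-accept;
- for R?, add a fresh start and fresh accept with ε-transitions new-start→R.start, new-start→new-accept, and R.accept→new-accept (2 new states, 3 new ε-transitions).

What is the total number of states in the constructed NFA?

22

Bottom-up over the parse tree:
Each of the 8 symbol leaves contributes a 2-state fragment.
  dc : 4 states
  (dc)? : 6 states
  a | b : 6 states
  (a | b)c : 8 states
  ((a | b)c)* : 10 states
  bbb(dc)?((a | b)c)* : 22 states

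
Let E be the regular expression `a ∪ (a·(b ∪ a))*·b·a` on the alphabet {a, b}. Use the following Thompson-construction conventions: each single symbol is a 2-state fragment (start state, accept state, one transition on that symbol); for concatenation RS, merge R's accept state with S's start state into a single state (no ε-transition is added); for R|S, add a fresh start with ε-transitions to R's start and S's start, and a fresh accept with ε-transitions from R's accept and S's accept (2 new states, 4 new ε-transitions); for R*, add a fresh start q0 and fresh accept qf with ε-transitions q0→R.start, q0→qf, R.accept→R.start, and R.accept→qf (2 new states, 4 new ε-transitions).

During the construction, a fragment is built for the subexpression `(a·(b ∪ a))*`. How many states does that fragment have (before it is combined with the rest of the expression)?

Fragment for `(a·(b ∪ a))*`:
Each of the 3 symbol leaves contributes a 2-state fragment.
  b ∪ a = 6 states
  a·(b ∪ a) = 7 states
  (a·(b ∪ a))* = 9 states

9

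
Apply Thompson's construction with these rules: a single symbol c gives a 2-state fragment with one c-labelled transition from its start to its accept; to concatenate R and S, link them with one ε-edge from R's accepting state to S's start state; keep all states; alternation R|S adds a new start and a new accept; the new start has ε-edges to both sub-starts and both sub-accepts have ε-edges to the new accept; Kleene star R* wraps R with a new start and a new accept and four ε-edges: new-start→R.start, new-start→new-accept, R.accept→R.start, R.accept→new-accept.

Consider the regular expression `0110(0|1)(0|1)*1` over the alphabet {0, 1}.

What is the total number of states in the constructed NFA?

Per subexpression:
Each of the 9 symbol leaves contributes a 2-state fragment.
  0|1 : 6 states
  0|1 : 6 states
  (0|1)* : 8 states
  0110(0|1)(0|1)*1 : 24 states

24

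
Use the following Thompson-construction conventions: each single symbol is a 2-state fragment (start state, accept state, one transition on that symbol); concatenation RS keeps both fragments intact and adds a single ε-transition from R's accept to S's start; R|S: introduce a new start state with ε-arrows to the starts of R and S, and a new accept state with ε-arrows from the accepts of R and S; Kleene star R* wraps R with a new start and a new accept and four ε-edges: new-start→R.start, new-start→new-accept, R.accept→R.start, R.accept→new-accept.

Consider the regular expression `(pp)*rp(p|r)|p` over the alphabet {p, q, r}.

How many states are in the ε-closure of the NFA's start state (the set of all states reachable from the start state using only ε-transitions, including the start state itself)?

Compute the ε-closure size of each fragment's start state recursively; a symbol fragment's start has no outgoing ε-edge, so its closure is just itself (size 1).
  pp → |ε-closure| equals the left operand's closure size = 1 (its accept is not ε-reachable, so the closure stops there)
  (pp)* → the star's fresh start ε-reaches both the body's start and the fresh accept: |ε-closure| = 2 + 1 = 3
  p|r → new start ε-reaches every alternative's start; none of them accept ε, so the new accept is not reached: |ε-closure| = 1 + 1 + 1 = 3
  (pp)*rp(p|r) → |ε-closure| = 3 + 1 = 4 (closure spills across the concat boundary because the left factor accepts ε)
  (pp)*rp(p|r)|p → |ε-closure| = 1 + 4 + 1 = 6 (the new accept is not ε-reachable since no branch accepts ε)

6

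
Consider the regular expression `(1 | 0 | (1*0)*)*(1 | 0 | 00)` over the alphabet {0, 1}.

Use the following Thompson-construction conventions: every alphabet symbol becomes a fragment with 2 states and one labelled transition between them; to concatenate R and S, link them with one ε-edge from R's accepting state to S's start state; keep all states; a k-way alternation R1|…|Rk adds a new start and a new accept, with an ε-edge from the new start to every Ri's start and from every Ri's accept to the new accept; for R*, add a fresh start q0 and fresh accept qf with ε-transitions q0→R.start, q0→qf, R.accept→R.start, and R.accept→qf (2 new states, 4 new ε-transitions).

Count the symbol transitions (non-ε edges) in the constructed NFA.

8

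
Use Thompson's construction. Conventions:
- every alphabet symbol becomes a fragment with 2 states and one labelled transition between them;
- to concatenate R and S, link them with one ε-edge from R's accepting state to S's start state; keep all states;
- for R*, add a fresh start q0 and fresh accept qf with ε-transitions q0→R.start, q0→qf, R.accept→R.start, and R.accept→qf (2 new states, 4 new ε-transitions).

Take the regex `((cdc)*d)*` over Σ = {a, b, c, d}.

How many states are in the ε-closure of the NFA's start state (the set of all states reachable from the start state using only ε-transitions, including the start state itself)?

6

Let C(F) = |ε-closure(F.start)| within fragment F, and note whether F accepts ε. Symbol fragments have C = 1 and do not accept ε. Then:
  cdc : same as the first factor's closure: C = 1
  (cdc)* : the star's fresh start ε-reaches both the body's start and the fresh accept: C = 2 + 1 = 3
  (cdc)*d : the left operand accepts ε, so the closure extends into the next operand (via the concat ε-link); C = 3 + 1 = 4
  ((cdc)*d)* : the star's fresh start ε-reaches both the body's start and the fresh accept: C = 2 + 4 = 6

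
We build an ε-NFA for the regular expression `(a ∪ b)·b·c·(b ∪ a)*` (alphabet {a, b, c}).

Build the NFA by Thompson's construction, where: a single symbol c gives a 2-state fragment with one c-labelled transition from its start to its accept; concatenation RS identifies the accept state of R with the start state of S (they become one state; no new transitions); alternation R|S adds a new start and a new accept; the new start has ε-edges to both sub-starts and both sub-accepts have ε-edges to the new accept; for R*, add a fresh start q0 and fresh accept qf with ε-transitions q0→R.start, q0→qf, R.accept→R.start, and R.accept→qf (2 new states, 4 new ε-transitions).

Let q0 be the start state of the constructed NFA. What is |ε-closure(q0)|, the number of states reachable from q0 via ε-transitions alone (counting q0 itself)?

Let C(F) = |ε-closure(F.start)| within fragment F, and note whether F accepts ε. Symbol fragments have C = 1 and do not accept ε. Then:
  a ∪ b — new start ε-reaches every alternative's start; none of them accept ε, so the new accept is not reached: |closure| = 1 + 1 + 1 = 3
  b ∪ a — new start ε-reaches every alternative's start; none of them accept ε, so the new accept is not reached: |closure| = 1 + 1 + 1 = 3
  (b ∪ a)* — new start has ε-edges to the inner start and to the new accept, so |closure| = 2 + 3 = 5
  (a ∪ b)·b·c·(b ∪ a)* — same as the first factor's closure: |closure| = 3

3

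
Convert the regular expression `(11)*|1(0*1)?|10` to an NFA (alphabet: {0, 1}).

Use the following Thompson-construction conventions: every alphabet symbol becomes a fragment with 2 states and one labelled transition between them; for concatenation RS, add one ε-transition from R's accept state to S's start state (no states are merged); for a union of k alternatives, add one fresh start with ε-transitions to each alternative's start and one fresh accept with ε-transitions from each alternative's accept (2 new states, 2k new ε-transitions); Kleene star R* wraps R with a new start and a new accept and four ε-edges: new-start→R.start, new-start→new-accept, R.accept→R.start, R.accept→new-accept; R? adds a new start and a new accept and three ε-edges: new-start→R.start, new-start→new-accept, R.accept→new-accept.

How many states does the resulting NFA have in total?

22

Building bottom-up:
Each of the 7 symbol leaves contributes a 2-state fragment.
  11 → 4 states
  (11)* → 6 states
  0* → 4 states
  0*1 → 6 states
  (0*1)? → 8 states
  1(0*1)? → 10 states
  10 → 4 states
  (11)*|1(0*1)?|10 → 22 states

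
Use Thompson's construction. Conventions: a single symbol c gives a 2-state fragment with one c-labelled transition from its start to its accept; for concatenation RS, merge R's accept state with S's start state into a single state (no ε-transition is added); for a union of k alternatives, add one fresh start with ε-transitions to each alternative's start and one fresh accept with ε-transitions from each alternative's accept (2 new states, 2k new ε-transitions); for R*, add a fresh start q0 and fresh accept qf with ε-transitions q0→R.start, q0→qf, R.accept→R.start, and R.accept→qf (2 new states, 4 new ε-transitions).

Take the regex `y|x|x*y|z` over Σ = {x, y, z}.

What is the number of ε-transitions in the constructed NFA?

12

By structural recursion:
Each of the 5 symbol leaves contributes 0 ε-transitions.
  x* = 4 ε-transitions
  x*y = 4 ε-transitions
  y|x|x*y|z = 12 ε-transitions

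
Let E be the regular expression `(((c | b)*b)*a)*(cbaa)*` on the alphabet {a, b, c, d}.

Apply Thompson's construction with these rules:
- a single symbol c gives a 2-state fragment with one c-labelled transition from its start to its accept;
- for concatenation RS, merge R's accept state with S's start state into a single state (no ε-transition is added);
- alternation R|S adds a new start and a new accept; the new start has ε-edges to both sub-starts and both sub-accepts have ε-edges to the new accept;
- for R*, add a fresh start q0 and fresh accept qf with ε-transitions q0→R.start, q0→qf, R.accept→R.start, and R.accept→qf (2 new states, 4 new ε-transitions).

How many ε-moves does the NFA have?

20

Recursing over subexpressions:
Each of the 8 symbol leaves contributes 0 ε-transitions.
  c | b : 4 ε-transitions
  (c | b)* : 8 ε-transitions
  (c | b)*b : 8 ε-transitions
  ((c | b)*b)* : 12 ε-transitions
  ((c | b)*b)*a : 12 ε-transitions
  (((c | b)*b)*a)* : 16 ε-transitions
  cbaa : 0 ε-transitions
  (cbaa)* : 4 ε-transitions
  (((c | b)*b)*a)*(cbaa)* : 20 ε-transitions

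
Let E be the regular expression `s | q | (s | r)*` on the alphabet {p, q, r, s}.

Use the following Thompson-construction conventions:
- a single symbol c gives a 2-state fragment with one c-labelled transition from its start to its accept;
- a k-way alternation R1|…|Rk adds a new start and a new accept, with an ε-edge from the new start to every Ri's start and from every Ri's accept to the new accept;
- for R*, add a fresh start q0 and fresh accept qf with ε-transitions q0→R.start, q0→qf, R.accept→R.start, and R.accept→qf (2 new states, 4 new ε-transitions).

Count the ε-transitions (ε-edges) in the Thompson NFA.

Bottom-up over the parse tree:
Each of the 4 symbol leaves contributes 0 ε-transitions.
  s | r → 4 ε-transitions
  (s | r)* → 8 ε-transitions
  s | q | (s | r)* → 14 ε-transitions

14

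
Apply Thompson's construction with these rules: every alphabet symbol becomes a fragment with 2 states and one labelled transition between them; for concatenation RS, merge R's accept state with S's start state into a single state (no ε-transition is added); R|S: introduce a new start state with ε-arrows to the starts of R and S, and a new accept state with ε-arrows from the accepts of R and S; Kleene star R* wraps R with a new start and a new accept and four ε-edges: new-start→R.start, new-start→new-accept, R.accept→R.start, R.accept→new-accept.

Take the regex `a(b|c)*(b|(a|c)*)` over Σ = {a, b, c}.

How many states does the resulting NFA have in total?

20

By structural recursion:
Each of the 6 symbol leaves contributes a 2-state fragment.
  b|c → 6 states
  (b|c)* → 8 states
  a|c → 6 states
  (a|c)* → 8 states
  b|(a|c)* → 12 states
  a(b|c)*(b|(a|c)*) → 20 states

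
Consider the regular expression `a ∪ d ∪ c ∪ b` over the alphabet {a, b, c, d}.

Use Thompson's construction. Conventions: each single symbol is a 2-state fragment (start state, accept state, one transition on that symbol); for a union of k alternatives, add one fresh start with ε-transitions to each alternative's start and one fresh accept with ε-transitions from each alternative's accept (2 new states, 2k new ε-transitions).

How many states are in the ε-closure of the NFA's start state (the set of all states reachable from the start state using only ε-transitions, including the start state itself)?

Let C(F) = |ε-closure(F.start)| within fragment F, and note whether F accepts ε. Symbol fragments have C = 1 and do not accept ε. Then:
  a ∪ d ∪ c ∪ b — new start ε-reaches every alternative's start; none of them accept ε, so the new accept is not reached: |closure| = 1 + 1 + 1 + 1 + 1 = 5

5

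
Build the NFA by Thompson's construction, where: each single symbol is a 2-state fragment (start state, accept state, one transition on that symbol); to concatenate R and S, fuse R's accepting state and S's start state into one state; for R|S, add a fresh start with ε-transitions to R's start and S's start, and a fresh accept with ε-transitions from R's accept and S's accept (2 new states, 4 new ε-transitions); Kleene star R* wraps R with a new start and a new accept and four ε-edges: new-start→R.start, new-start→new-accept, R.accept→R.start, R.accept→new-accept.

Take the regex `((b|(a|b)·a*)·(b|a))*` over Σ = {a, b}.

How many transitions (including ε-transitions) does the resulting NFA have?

26

Per subexpression:
Each of the 6 symbol leaves contributes 1 transition (1 symbol, 0 ε).
  a|b : 6 transitions (2 symbol, 4 ε)
  a* : 5 transitions (1 symbol, 4 ε)
  (a|b)·a* : 11 transitions (3 symbol, 8 ε)
  b|(a|b)·a* : 16 transitions (4 symbol, 12 ε)
  b|a : 6 transitions (2 symbol, 4 ε)
  (b|(a|b)·a*)·(b|a) : 22 transitions (6 symbol, 16 ε)
  ((b|(a|b)·a*)·(b|a))* : 26 transitions (6 symbol, 20 ε)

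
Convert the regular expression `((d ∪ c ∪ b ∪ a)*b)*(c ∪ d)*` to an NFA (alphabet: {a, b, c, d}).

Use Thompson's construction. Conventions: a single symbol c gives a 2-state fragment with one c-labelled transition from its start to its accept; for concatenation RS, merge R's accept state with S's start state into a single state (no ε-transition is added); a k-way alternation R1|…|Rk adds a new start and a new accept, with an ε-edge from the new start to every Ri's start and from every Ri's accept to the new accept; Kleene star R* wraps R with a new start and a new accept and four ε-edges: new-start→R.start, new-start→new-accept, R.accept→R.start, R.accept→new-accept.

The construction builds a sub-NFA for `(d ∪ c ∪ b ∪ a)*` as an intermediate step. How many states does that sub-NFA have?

12

Fragment for `(d ∪ c ∪ b ∪ a)*`:
Each of the 4 symbol leaves contributes a 2-state fragment.
  d ∪ c ∪ b ∪ a → 10 states
  (d ∪ c ∪ b ∪ a)* → 12 states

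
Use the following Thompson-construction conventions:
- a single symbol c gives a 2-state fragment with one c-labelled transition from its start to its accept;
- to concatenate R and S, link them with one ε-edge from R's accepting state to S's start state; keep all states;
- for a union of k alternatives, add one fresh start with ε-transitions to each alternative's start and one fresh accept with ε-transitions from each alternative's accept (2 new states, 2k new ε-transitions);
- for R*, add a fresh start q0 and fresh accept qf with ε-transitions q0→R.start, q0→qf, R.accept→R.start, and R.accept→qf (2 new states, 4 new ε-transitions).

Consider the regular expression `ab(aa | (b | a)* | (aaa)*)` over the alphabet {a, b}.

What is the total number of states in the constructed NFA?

26

Bottom-up over the parse tree:
Each of the 9 symbol leaves contributes a 2-state fragment.
  aa = 4 states
  b | a = 6 states
  (b | a)* = 8 states
  aaa = 6 states
  (aaa)* = 8 states
  aa | (b | a)* | (aaa)* = 22 states
  ab(aa | (b | a)* | (aaa)*) = 26 states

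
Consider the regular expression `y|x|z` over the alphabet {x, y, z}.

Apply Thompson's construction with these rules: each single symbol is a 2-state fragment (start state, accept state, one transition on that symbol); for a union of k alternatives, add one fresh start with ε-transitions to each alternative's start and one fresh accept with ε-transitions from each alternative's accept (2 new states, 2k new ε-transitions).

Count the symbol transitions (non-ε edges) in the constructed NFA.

Bottom-up over the parse tree:
Each of the 3 symbol leaves contributes exactly 1 symbol transition.
  y|x|z — 3 symbol transitions

3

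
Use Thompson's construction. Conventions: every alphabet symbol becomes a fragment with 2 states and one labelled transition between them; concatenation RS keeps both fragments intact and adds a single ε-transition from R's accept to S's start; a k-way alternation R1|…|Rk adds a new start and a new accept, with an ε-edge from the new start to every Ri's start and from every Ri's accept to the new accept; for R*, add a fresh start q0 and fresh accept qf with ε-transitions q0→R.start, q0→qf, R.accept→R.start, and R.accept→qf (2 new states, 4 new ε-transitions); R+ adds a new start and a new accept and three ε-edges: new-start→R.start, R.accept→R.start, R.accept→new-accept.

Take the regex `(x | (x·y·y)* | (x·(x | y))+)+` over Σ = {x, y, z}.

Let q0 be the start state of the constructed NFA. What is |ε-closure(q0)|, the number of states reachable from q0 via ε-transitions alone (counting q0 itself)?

Work bottom-up. For each fragment F, track |ε-closure(F.start)| and whether F's accept lies in that closure (i.e. whether F accepts ε). A single-symbol fragment has closure size 1 and does not accept ε.
  x·y·y : |ε-closure| equals the left operand's closure size = 1 (its accept is not ε-reachable, so the closure stops there)
  (x·y·y)* : the star's fresh start ε-reaches both the body's start and the fresh accept: |ε-closure| = 2 + 1 = 3
  x | y : |ε-closure| = 1 + 1 + 1 = 3 (the new accept is not ε-reachable since no branch accepts ε)
  x·(x | y) : |ε-closure| equals the left operand's closure size = 1 (its accept is not ε-reachable, so the closure stops there)
  (x·(x | y))+ : new start ε-reaches only the body's start; the new accept needs a symbol first: |ε-closure| = 1 + 1 = 2
  x | (x·y·y)* | (x·(x | y))+ : |ε-closure| = 1 (new start) + (1 + 3 + 2) + 1 (new accept, since some branch ε-reaches its own accept) = 8
  (x | (x·y·y)* | (x·(x | y))+)+ : |ε-closure| = 1 + 8 + 1 (new accept, reached because the body accepts ε) = 10

10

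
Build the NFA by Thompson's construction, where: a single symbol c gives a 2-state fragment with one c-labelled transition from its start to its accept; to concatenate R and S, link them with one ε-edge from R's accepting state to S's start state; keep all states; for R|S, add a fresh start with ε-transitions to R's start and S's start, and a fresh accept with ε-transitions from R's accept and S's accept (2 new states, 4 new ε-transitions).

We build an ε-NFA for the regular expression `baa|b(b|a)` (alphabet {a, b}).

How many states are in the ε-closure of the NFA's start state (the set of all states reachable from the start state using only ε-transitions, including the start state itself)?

Let C(F) = |ε-closure(F.start)| within fragment F, and note whether F accepts ε. Symbol fragments have C = 1 and do not accept ε. Then:
  baa : same as the first factor's closure: C = 1
  b|a : C = 1 + 1 + 1 = 3 (the new accept is not ε-reachable since no branch accepts ε)
  b(b|a) : same as the first factor's closure: C = 1
  baa|b(b|a) : C = 1 + 1 + 1 = 3 (the new accept is not ε-reachable since no branch accepts ε)

3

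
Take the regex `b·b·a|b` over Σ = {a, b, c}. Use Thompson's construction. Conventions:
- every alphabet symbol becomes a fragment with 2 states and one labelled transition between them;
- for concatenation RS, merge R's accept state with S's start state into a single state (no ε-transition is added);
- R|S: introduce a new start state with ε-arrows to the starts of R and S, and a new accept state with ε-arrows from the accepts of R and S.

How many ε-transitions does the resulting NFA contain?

4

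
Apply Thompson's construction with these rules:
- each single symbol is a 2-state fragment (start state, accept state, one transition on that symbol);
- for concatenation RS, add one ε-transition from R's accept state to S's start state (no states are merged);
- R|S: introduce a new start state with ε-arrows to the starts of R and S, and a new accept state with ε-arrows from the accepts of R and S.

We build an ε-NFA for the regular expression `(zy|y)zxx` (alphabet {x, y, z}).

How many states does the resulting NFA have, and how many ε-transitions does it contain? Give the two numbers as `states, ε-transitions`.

Per subexpression:
Each of the 6 symbol leaves contributes 2 states and 0 ε-transitions.
  zy — 4 states, 1 ε-transition
  zy|y — 8 states, 5 ε-transitions
  (zy|y)zxx — 14 states, 8 ε-transitions

14, 8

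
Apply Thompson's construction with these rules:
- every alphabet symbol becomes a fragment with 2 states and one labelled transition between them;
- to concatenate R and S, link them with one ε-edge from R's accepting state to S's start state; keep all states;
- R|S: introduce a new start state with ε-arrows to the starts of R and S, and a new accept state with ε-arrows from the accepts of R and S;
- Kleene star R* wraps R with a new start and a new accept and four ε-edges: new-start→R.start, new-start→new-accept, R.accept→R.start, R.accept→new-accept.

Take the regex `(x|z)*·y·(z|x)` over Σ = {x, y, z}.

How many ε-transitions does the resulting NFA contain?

14

Recursing over subexpressions:
Each of the 5 symbol leaves contributes 0 ε-transitions.
  x|z — 4 ε-transitions
  (x|z)* — 8 ε-transitions
  z|x — 4 ε-transitions
  (x|z)*·y·(z|x) — 14 ε-transitions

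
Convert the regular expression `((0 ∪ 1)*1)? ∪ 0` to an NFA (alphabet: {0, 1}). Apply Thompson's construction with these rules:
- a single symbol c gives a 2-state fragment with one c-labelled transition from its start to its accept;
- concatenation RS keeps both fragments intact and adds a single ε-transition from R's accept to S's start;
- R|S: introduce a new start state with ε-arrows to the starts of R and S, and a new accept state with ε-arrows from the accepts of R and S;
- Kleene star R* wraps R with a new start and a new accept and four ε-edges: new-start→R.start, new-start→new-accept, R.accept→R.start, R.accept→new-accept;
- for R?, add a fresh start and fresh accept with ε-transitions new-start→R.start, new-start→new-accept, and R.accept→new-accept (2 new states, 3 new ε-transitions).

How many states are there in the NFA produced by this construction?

16

Recursing over subexpressions:
Each of the 4 symbol leaves contributes a 2-state fragment.
  0 ∪ 1 = 6 states
  (0 ∪ 1)* = 8 states
  (0 ∪ 1)*1 = 10 states
  ((0 ∪ 1)*1)? = 12 states
  ((0 ∪ 1)*1)? ∪ 0 = 16 states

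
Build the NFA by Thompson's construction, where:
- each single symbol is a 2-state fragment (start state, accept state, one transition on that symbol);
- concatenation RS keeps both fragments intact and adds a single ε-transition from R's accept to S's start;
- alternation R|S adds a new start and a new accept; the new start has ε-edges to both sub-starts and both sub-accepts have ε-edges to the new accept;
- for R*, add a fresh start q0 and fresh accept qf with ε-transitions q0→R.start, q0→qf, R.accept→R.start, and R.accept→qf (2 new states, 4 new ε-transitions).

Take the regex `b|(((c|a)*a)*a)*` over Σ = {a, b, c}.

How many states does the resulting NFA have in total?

20

Bottom-up over the parse tree:
Each of the 5 symbol leaves contributes a 2-state fragment.
  c|a → 6 states
  (c|a)* → 8 states
  (c|a)*a → 10 states
  ((c|a)*a)* → 12 states
  ((c|a)*a)*a → 14 states
  (((c|a)*a)*a)* → 16 states
  b|(((c|a)*a)*a)* → 20 states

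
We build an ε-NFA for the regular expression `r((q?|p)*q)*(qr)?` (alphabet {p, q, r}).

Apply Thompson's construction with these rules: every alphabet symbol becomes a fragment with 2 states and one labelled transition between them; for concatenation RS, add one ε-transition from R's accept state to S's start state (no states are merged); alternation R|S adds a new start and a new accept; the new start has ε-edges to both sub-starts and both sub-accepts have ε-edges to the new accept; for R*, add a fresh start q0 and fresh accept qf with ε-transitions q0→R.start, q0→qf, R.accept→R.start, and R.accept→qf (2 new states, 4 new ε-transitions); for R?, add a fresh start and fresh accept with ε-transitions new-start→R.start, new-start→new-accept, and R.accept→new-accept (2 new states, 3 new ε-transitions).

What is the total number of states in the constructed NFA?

22

Bottom-up over the parse tree:
Each of the 6 symbol leaves contributes a 2-state fragment.
  q? → 4 states
  q?|p → 8 states
  (q?|p)* → 10 states
  (q?|p)*q → 12 states
  ((q?|p)*q)* → 14 states
  qr → 4 states
  (qr)? → 6 states
  r((q?|p)*q)*(qr)? → 22 states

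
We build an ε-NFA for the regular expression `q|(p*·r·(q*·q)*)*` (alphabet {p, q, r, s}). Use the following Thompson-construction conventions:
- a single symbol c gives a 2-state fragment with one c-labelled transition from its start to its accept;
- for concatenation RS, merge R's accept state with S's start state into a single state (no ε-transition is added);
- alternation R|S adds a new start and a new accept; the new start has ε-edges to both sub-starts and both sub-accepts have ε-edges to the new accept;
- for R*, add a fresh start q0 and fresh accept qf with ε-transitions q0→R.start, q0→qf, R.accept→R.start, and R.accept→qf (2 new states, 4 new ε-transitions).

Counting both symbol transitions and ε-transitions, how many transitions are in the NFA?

Building bottom-up:
Each of the 5 symbol leaves contributes 1 transition (1 symbol, 0 ε).
  p* : 5 transitions (1 symbol, 4 ε)
  q* : 5 transitions (1 symbol, 4 ε)
  q*·q : 6 transitions (2 symbol, 4 ε)
  (q*·q)* : 10 transitions (2 symbol, 8 ε)
  p*·r·(q*·q)* : 16 transitions (4 symbol, 12 ε)
  (p*·r·(q*·q)*)* : 20 transitions (4 symbol, 16 ε)
  q|(p*·r·(q*·q)*)* : 25 transitions (5 symbol, 20 ε)

25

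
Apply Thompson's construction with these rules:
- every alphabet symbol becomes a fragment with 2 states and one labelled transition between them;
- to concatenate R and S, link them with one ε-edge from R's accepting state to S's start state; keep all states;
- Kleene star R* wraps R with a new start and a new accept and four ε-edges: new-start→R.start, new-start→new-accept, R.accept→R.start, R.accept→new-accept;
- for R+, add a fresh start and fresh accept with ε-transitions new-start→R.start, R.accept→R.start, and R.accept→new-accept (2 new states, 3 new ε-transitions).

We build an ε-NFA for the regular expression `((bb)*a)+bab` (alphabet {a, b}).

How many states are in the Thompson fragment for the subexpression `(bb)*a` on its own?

Fragment for `(bb)*a`:
Each of the 3 symbol leaves contributes a 2-state fragment.
  bb → 4 states
  (bb)* → 6 states
  (bb)*a → 8 states

8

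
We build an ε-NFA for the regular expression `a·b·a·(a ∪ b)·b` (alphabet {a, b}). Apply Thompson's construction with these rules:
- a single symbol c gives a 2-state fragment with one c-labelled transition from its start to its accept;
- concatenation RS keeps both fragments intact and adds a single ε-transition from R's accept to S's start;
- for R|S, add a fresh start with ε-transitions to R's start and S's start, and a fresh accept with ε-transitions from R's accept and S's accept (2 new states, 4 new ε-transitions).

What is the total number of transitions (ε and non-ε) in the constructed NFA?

14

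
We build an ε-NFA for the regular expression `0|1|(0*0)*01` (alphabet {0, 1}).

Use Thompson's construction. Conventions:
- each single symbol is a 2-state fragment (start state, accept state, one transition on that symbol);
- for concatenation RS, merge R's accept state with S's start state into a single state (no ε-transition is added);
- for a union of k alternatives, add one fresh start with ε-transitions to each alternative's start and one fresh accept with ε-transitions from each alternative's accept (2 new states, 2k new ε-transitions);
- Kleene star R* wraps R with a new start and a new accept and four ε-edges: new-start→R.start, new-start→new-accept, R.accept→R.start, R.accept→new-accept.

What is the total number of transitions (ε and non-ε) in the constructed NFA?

Building bottom-up:
Each of the 6 symbol leaves contributes 1 transition (1 symbol, 0 ε).
  0* = 5 transitions (1 symbol, 4 ε)
  0*0 = 6 transitions (2 symbol, 4 ε)
  (0*0)* = 10 transitions (2 symbol, 8 ε)
  (0*0)*01 = 12 transitions (4 symbol, 8 ε)
  0|1|(0*0)*01 = 20 transitions (6 symbol, 14 ε)

20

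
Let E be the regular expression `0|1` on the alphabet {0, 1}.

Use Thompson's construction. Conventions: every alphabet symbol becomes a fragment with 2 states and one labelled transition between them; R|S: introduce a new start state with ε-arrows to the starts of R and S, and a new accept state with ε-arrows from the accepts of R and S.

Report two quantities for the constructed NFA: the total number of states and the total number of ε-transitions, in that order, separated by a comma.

6, 4

By structural recursion:
Each of the 2 symbol leaves contributes 2 states and 0 ε-transitions.
  0|1 — 6 states, 4 ε-transitions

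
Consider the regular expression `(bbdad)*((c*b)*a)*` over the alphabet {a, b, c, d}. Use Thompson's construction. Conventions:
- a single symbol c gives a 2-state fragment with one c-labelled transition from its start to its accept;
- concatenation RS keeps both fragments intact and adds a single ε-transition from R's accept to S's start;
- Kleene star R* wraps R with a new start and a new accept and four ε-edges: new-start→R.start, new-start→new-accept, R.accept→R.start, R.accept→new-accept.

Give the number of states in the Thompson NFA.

Bottom-up over the parse tree:
Each of the 8 symbol leaves contributes a 2-state fragment.
  bbdad : 10 states
  (bbdad)* : 12 states
  c* : 4 states
  c*b : 6 states
  (c*b)* : 8 states
  (c*b)*a : 10 states
  ((c*b)*a)* : 12 states
  (bbdad)*((c*b)*a)* : 24 states

24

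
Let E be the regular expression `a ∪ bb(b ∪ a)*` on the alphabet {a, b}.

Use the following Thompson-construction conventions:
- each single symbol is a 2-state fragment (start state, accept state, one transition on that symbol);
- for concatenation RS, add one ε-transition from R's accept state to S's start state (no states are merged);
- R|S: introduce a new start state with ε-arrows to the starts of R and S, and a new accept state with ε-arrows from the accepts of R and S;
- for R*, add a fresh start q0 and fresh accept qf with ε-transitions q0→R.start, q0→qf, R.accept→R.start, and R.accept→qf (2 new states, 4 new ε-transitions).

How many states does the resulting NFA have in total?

16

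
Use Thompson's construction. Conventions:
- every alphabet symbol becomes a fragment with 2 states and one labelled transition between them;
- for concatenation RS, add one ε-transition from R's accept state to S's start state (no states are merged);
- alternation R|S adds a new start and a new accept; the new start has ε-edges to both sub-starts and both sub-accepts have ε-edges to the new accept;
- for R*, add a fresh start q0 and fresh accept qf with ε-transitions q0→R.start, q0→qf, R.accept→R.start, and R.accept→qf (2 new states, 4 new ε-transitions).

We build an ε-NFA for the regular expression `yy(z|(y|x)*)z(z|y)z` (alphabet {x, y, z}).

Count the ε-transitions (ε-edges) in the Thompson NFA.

Bottom-up over the parse tree:
Each of the 9 symbol leaves contributes 0 ε-transitions.
  y|x — 4 ε-transitions
  (y|x)* — 8 ε-transitions
  z|(y|x)* — 12 ε-transitions
  z|y — 4 ε-transitions
  yy(z|(y|x)*)z(z|y)z — 21 ε-transitions

21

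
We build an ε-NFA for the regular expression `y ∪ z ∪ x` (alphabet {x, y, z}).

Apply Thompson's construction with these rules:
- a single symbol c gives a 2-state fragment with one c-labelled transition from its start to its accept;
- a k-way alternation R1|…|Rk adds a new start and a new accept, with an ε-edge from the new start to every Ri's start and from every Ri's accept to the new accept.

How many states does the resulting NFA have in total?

8

Per subexpression:
Each of the 3 symbol leaves contributes a 2-state fragment.
  y ∪ z ∪ x → 8 states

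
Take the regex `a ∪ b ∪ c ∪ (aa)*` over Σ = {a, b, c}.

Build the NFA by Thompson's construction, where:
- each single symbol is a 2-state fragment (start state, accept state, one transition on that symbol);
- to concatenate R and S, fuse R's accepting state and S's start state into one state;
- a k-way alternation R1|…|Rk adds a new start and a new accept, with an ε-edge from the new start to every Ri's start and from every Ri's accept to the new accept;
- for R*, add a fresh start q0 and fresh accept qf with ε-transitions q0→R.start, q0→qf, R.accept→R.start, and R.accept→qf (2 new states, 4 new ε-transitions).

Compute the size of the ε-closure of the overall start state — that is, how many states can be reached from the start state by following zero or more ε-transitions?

Work bottom-up. For each fragment F, track |ε-closure(F.start)| and whether F's accept lies in that closure (i.e. whether F accepts ε). A single-symbol fragment has closure size 1 and does not accept ε.
  aa — same as the first factor's closure: |closure| = 1
  (aa)* — new start has ε-edges to the inner start and to the new accept, so |closure| = 2 + 1 = 3
  a ∪ b ∪ c ∪ (aa)* — |closure| = 1 (new start) + (1 + 1 + 1 + 3) + 1 (new accept, since some branch ε-reaches its own accept) = 8

8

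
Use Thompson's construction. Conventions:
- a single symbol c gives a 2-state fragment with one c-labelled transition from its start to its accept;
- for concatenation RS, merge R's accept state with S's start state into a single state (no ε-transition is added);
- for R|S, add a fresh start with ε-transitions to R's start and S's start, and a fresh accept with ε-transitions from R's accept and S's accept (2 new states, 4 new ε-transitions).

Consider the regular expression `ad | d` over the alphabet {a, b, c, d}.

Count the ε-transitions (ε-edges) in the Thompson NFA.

4

Recursing over subexpressions:
Each of the 3 symbol leaves contributes 0 ε-transitions.
  ad = 0 ε-transitions
  ad | d = 4 ε-transitions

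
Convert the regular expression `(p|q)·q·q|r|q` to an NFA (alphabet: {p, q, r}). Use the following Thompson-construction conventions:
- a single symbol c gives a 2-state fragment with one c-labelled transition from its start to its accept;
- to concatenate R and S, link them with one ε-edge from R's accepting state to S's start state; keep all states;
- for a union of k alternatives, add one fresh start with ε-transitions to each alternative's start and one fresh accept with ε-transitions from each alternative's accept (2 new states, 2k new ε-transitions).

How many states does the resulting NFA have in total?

16

Per subexpression:
Each of the 6 symbol leaves contributes a 2-state fragment.
  p|q : 6 states
  (p|q)·q·q : 10 states
  (p|q)·q·q|r|q : 16 states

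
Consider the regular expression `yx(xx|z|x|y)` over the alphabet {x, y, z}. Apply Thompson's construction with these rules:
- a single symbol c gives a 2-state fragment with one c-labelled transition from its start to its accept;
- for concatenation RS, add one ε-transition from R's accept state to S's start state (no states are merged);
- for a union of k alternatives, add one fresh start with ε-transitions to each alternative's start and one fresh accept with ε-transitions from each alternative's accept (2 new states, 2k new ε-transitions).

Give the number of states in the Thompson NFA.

16

Recursing over subexpressions:
Each of the 7 symbol leaves contributes a 2-state fragment.
  xx : 4 states
  xx|z|x|y : 12 states
  yx(xx|z|x|y) : 16 states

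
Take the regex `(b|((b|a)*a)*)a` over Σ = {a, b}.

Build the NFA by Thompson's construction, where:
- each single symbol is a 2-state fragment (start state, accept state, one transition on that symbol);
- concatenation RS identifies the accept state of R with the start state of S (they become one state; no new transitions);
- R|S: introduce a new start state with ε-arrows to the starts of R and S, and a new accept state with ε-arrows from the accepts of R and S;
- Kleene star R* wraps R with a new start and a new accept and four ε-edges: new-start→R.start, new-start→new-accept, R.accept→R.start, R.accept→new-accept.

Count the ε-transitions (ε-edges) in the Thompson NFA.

16

Building bottom-up:
Each of the 5 symbol leaves contributes 0 ε-transitions.
  b|a — 4 ε-transitions
  (b|a)* — 8 ε-transitions
  (b|a)*a — 8 ε-transitions
  ((b|a)*a)* — 12 ε-transitions
  b|((b|a)*a)* — 16 ε-transitions
  (b|((b|a)*a)*)a — 16 ε-transitions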